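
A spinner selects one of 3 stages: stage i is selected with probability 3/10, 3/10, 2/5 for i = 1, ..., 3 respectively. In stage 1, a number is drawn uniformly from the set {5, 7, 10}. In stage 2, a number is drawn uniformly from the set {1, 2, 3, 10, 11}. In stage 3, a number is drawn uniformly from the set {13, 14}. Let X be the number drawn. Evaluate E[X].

461/50

E[X | stage 1] = (5+7+10)/3 = 22/3.
E[X | stage 2] = (1+2+3+10+11)/5 = 27/5.
E[X | stage 3] = (13+14)/2 = 27/2.
E[X] = (3/10)·(22/3) + (3/10)·(27/5) + (2/5)·(27/2) = 461/50.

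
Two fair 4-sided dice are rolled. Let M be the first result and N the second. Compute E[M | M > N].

P(M > N) = 3/8.
Summing M·P(x,y) over outcomes with M > N gives 5/4.
E[M | M > N] = (5/4) / (3/8) = 10/3.

10/3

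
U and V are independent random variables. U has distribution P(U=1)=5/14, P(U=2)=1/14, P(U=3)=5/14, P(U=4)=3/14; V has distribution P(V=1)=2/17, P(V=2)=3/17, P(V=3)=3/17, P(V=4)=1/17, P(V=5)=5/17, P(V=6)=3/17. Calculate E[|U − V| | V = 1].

P(V = 1) = 2/17.
Summing |U−V|·P(x,y) over outcomes with V = 1 gives 20/119.
E[|U − V| | V = 1] = (20/119) / (2/17) = 10/7.

10/7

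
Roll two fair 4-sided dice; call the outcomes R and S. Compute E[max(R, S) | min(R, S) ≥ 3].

15/4

Outcomes with min(R, S) ≥ 3: (3,3), (3,4), (4,3), (4,4), each with probability 1/16.
E[max(R, S) | min(R, S) ≥ 3] = (3 + 4 + 4 + 4) / 4 = 15/4.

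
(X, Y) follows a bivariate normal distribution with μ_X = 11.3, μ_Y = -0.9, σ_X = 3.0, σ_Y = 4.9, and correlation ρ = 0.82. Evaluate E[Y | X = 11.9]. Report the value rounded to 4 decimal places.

-0.0964

The regression of Y on X has slope ρ·σ_Y/σ_X and passes through (μ_X, μ_Y).
E[Y | X=11.9] = -0.9 + (0.82)·(4.9/3.0)·(11.9 − (11.3)) = -0.9 + (1.3393)·(0.6) = -0.0964.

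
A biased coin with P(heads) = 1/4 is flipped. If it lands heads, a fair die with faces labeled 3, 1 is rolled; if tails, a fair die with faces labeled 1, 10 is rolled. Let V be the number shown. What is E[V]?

37/8

E[V | heads] = (3+1)/2 = 2.
E[V | tails] = (1+10)/2 = 11/2.
By the law of total expectation,
E[V] = (1/4)·(2) + (3/4)·(11/2) = 37/8.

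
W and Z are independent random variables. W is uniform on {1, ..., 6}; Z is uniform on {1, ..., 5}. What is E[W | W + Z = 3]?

P(W + Z = 3) = 1/15.
Summing W·P(x,y) over outcomes with W + Z = 3 gives 1/10.
E[W | W + Z = 3] = (1/10) / (1/15) = 3/2.

3/2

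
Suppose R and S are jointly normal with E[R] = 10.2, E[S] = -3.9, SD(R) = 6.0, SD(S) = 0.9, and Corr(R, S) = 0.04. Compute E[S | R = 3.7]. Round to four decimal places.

-3.9390

E[S | R=x] = μ_S + ρ(σ_S/σ_R)(x − μ_R) for jointly normal variables.
E[S | R=3.7] = -3.9 + (0.04)·(0.9/6.0)·(3.7 − (10.2)) = -3.9 + (0.006)·(-6.5) = -3.9390.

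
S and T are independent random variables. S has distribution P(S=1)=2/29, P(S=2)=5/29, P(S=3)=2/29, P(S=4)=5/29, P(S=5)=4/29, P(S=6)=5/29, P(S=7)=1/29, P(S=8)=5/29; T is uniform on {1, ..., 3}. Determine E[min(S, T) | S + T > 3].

77/39

P(S + T > 3) = 26/29.
Summing min(S,T)·P(x,y) over outcomes with S + T > 3 gives 154/87.
E[min(S, T) | S + T > 3] = (154/87) / (26/29) = 77/39.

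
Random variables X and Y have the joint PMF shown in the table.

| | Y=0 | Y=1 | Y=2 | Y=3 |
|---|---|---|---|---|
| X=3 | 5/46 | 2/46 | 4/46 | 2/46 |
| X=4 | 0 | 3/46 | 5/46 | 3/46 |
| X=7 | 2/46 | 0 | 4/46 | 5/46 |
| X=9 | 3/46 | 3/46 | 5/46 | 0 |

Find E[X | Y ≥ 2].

79/14

P(Y ≥ 2) = 14/23.
Σ X·P over the event = 3·(4/46) + 3·(2/46) + 4·(5/46) + 4·(3/46) + 7·(4/46) + 7·(5/46) + 9·(5/46) = 79/23.
E[X | Y ≥ 2] = (79/23) / (14/23) = 79/14.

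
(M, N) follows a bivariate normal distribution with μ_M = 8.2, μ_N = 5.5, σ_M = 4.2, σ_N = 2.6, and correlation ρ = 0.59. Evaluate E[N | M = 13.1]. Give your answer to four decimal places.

E[N | M=x] = μ_N + ρ(σ_N/σ_M)(x − μ_M) for jointly normal variables.
E[N | M=13.1] = 5.5 + (0.59)·(2.6/4.2)·(13.1 − (8.2)) = 5.5 + (0.36524)·(4.9) = 7.2897.

7.2897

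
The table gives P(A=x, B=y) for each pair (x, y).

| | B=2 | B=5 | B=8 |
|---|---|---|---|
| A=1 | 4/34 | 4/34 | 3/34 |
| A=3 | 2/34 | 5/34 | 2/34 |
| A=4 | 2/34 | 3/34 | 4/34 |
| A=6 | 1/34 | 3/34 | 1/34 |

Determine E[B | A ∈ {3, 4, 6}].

P(A ∈ {3, 4, 6}) = 23/34.
Summing B·P(A=x,B=y) over the conditioning event gives 121/34.
E[B | A ∈ {3, 4, 6}] = (121/34) / (23/34) = 121/23.

121/23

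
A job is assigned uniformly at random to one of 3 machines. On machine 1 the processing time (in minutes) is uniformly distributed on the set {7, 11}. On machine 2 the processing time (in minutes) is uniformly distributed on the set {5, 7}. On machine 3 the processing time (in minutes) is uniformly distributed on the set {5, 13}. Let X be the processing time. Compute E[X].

E[X | machine 1] = (7+11)/2 = 9.
E[X | machine 2] = (5+7)/2 = 6.
E[X | machine 3] = (5+13)/2 = 9.
By the law of total expectation,
E[X] = (1/3)·(9) + (1/3)·(6) + (1/3)·(9) = 8.

8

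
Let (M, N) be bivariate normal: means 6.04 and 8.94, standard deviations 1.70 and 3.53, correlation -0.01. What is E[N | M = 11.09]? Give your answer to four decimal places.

8.8351

The regression of N on M has slope ρ·σ_N/σ_M and passes through (μ_M, μ_N).
E[N | M=11.09] = 8.94 + (-0.01)·(3.53/1.70)·(11.09 − (6.04)) = 8.94 + (-0.020765)·(5.05) = 8.8351.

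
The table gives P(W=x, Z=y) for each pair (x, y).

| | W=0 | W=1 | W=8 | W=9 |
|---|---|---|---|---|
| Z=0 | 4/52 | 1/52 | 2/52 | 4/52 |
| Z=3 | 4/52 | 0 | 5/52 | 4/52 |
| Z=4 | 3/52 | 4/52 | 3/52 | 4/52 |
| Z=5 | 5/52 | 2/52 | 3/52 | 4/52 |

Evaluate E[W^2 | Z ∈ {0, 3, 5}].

85/2

P(Z ∈ {0, 3, 5}) = 19/26.
Summing W^2·P(W=x,Z=y) over the conditioning event gives 1615/52.
E[W^2 | Z ∈ {0, 3, 5}] = (1615/52) / (19/26) = 85/2.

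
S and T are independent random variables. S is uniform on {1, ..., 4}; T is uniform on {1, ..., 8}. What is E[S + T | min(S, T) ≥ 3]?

P(min(S, T) ≥ 3) = 3/8.
Summing (S+T)·P(x,y) over outcomes with min(S, T) ≥ 3 gives 27/8.
E[S + T | min(S, T) ≥ 3] = (27/8) / (3/8) = 9.

9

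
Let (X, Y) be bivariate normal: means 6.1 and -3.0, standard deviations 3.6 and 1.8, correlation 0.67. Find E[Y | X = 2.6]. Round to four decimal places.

E[Y | X=x] = μ_Y + ρ(σ_Y/σ_X)(x − μ_X) for jointly normal variables.
E[Y | X=2.6] = -3.0 + (0.67)·(1.8/3.6)·(2.6 − (6.1)) = -3.0 + (0.335)·(-3.5) = -4.1725.

-4.1725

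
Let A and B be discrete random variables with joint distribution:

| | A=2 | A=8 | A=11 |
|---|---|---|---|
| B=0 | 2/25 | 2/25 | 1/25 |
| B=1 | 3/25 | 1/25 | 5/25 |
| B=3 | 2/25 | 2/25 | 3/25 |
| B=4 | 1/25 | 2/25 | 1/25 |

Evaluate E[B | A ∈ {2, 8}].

28/15

P(A ∈ {2, 8}) = 3/5.
Σ B·P over the event = 0·(2/25) + 1·(3/25) + 3·(2/25) + 4·(1/25) + 0·(2/25) + 1·(1/25) + 3·(2/25) + 4·(2/25) = 28/25.
E[B | A ∈ {2, 8}] = (28/25) / (3/5) = 28/15.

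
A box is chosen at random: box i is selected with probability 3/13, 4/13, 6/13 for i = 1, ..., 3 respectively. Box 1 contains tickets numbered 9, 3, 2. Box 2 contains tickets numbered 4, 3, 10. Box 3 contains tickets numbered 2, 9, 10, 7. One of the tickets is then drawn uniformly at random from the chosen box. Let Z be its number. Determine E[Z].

E[Z | box 1] = (9+3+2)/3 = 14/3.
E[Z | box 2] = (4+3+10)/3 = 17/3.
E[Z | box 3] = (2+9+10+7)/4 = 7.
By the law of total expectation,
E[Z] = (3/13)·(14/3) + (4/13)·(17/3) + (6/13)·(7) = 236/39.

236/39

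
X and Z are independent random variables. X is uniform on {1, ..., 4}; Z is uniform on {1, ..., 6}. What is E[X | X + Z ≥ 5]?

P(X + Z ≥ 5) = 3/4.
Summing X·P(x,y) over outcomes with X + Z ≥ 5 gives 25/12.
E[X | X + Z ≥ 5] = (25/12) / (3/4) = 25/9.

25/9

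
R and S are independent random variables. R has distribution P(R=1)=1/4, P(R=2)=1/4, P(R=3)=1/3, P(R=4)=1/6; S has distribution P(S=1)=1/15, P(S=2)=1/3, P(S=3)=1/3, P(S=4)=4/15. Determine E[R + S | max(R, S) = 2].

P(max(R, S) = 2) = 11/60.
Summing (R+S)·P(x,y) over outcomes with max(R, S) = 2 gives 19/30.
E[R + S | max(R, S) = 2] = (19/30) / (11/60) = 38/11.

38/11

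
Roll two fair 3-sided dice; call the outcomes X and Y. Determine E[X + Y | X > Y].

4

P(X > Y) = 1/3.
Summing (X+Y)·P(x,y) over outcomes with X > Y gives 4/3.
E[X + Y | X > Y] = (4/3) / (1/3) = 4.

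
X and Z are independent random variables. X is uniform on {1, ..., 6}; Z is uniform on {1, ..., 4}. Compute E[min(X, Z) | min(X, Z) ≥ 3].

P(min(X, Z) ≥ 3) = 1/3.
Summing min(X,Z)·P(x,y) over outcomes with min(X, Z) ≥ 3 gives 9/8.
E[min(X, Z) | min(X, Z) ≥ 3] = (9/8) / (1/3) = 27/8.

27/8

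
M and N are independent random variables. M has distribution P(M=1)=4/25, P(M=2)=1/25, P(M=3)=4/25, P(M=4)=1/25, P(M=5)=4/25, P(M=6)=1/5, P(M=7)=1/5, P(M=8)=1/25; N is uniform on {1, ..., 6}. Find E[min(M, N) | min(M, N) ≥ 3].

P(min(M, N) ≥ 3) = 8/15.
Summing min(M,N)·P(x,y) over outcomes with min(M, N) ≥ 3 gives 329/150.
E[min(M, N) | min(M, N) ≥ 3] = (329/150) / (8/15) = 329/80.

329/80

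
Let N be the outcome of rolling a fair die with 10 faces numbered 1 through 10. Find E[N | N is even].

6

Given N is even, N is equally likely to be any of {2, 4, 6, 8, 10}.
E[N | N is even] = (2 + 4 + 6 + 8 + 10) / 5 = 6.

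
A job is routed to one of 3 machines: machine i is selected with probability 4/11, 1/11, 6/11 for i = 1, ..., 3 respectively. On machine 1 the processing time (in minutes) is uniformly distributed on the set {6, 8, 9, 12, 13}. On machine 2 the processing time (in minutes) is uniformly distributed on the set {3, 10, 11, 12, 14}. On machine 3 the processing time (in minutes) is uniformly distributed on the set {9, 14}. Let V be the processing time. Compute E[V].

E[V | machine 1] = (6+8+9+12+13)/5 = 48/5.
E[V | machine 2] = (3+10+11+12+14)/5 = 10.
E[V | machine 3] = (9+14)/2 = 23/2.
E[V] = (4/11)·(48/5) + (1/11)·(10) + (6/11)·(23/2) = 587/55.

587/55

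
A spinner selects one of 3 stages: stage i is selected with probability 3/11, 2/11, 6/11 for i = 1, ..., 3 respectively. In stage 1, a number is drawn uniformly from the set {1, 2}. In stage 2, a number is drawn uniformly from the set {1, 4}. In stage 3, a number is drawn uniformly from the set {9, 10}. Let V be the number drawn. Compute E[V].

E[V | stage 1] = (1+2)/2 = 3/2.
E[V | stage 2] = (1+4)/2 = 5/2.
E[V | stage 3] = (9+10)/2 = 19/2.
E[V] = (3/11)·(3/2) + (2/11)·(5/2) + (6/11)·(19/2) = 133/22.

133/22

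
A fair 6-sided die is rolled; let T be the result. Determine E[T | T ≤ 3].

2

Given T ≤ 3, T is equally likely to be any of {1, 2, 3}.
E[T | T ≤ 3] = (1 + 2 + 3) / 3 = 2.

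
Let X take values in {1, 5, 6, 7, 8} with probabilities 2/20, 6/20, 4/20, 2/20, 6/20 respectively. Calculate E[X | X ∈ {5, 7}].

11/2

P(X ∈ {5, 7}) = 2/5.
Σ over the event: 5·3/10 + 7·1/10 = 11/5.
E[X | X ∈ {5, 7}] = (11/5) / (2/5) = 11/2.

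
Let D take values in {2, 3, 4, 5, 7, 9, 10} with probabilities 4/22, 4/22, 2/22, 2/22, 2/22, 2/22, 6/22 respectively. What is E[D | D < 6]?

P(D < 6) = 6/11.
Σ over the event: 2·2/11 + 3·2/11 + 4·1/11 + 5·1/11 = 19/11.
E[D | D < 6] = (19/11) / (6/11) = 19/6.

19/6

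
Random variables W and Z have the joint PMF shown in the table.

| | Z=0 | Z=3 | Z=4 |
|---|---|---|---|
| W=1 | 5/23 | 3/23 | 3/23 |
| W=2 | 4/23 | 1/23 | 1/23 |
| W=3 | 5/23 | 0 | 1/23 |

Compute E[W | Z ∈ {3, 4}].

P(Z ∈ {3, 4}) = 9/23.
Σ W·P over the event = 1·(3/23) + 1·(3/23) + 2·(1/23) + 2·(1/23) + 3·(1/23) = 13/23.
E[W | Z ∈ {3, 4}] = (13/23) / (9/23) = 13/9.

13/9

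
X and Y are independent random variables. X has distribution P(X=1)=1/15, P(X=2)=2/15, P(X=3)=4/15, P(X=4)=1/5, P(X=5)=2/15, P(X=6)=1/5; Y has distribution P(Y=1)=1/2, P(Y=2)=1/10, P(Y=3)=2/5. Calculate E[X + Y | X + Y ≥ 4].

406/67

P(X + Y ≥ 4) = 67/75.
Summing (X+Y)·P(x,y) over outcomes with X + Y ≥ 4 gives 406/75.
E[X + Y | X + Y ≥ 4] = (406/75) / (67/75) = 406/67.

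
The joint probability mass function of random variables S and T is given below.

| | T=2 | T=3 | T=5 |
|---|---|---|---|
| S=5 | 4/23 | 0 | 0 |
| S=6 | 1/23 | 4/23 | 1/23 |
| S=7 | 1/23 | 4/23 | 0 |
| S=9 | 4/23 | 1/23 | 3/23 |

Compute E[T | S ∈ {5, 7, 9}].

P(S ∈ {5, 7, 9}) = 17/23.
Σ T·P over the event = 2·(4/23) + 2·(1/23) + 3·(4/23) + 2·(4/23) + 3·(1/23) + 5·(3/23) = 48/23.
E[T | S ∈ {5, 7, 9}] = (48/23) / (17/23) = 48/17.

48/17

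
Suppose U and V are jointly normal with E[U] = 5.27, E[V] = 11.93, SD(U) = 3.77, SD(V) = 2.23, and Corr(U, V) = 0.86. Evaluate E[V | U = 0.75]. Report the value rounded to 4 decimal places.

9.6307

The regression of V on U has slope ρ·σ_V/σ_U and passes through (μ_U, μ_V).
E[V | U=0.75] = 11.93 + (0.86)·(2.23/3.77)·(0.75 − (5.27)) = 11.93 + (0.5087)·(-4.52) = 9.6307.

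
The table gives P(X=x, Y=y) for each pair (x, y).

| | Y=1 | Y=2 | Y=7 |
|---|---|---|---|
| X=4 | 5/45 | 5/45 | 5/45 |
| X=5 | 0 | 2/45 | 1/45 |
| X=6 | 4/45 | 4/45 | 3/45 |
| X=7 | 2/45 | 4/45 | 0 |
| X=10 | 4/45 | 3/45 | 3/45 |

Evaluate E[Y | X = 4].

P(X = 4) = 1/3.
Σ Y·P over the event = 1·(5/45) + 2·(5/45) + 7·(5/45) = 10/9.
E[Y | X = 4] = (10/9) / (1/3) = 10/3.

10/3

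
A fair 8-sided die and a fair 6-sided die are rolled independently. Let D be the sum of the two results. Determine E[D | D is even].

P(D is even) = 1/2.
Σ over the event: 2·1/48 + 4·1/16 + 6·5/48 + 8·1/8 + 10·5/48 + 12·1/16 + 14·1/48 = 4.
E[D | D is even] = (4) / (1/2) = 8.

8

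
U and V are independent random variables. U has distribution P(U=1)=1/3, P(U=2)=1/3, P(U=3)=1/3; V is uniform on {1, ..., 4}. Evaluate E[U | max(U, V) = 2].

P(max(U, V) = 2) = 1/4.
Summing U·P(x,y) over outcomes with max(U, V) = 2 gives 5/12.
E[U | max(U, V) = 2] = (5/12) / (1/4) = 5/3.

5/3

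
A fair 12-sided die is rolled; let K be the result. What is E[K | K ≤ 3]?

2

Given K ≤ 3, K is equally likely to be any of {1, 2, 3}.
E[K | K ≤ 3] = (1 + 2 + 3) / 3 = 2.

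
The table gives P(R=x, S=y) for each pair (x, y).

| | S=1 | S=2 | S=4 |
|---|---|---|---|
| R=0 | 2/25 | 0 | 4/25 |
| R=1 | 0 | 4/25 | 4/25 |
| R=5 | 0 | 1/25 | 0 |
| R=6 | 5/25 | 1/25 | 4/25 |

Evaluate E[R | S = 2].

5/2

P(S = 2) = 6/25.
Summing R·P(R=x,S=y) over the conditioning event gives 3/5.
E[R | S = 2] = (3/5) / (6/25) = 5/2.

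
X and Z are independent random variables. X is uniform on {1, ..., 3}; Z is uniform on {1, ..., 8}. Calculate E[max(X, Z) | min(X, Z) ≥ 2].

P(min(X, Z) ≥ 2) = 7/12.
Summing max(X,Z)·P(x,y) over outcomes with min(X, Z) ≥ 2 gives 71/24.
E[max(X, Z) | min(X, Z) ≥ 2] = (71/24) / (7/12) = 71/14.

71/14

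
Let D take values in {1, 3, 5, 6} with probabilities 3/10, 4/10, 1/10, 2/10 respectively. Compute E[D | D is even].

6

P(D is even) = 1/5.
Σ over the event: 6·1/5 = 6/5.
E[D | D is even] = (6/5) / (1/5) = 6.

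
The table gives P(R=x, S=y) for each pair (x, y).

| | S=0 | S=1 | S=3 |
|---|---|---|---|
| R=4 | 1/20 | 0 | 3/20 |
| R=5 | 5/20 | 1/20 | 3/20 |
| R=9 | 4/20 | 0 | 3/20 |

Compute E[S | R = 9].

P(R = 9) = 7/20.
Σ S·P over the event = 0·(4/20) + 3·(3/20) = 9/20.
E[S | R = 9] = (9/20) / (7/20) = 9/7.

9/7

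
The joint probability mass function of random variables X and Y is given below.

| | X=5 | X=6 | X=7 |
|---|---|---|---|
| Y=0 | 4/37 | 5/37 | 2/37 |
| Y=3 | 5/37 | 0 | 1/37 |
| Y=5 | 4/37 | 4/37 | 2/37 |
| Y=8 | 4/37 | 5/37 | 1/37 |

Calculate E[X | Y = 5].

P(Y = 5) = 10/37.
Σ X·P over the event = 5·(4/37) + 6·(4/37) + 7·(2/37) = 58/37.
E[X | Y = 5] = (58/37) / (10/37) = 29/5.

29/5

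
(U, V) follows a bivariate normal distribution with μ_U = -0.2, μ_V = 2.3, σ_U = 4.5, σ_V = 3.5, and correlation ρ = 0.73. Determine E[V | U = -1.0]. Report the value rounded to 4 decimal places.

E[V | U=x] = μ_V + ρ(σ_V/σ_U)(x − μ_U) for jointly normal variables.
E[V | U=-1.0] = 2.3 + (0.73)·(3.5/4.5)·(-1.0 − (-0.2)) = 2.3 + (0.56778)·(-0.8) = 1.8458.

1.8458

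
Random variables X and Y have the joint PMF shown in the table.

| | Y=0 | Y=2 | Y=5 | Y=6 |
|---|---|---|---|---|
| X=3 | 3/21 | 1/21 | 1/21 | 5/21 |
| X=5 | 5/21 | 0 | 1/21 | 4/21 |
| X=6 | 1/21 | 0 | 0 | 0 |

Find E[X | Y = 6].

P(Y = 6) = 3/7.
Σ X·P over the event = 3·(5/21) + 5·(4/21) = 5/3.
E[X | Y = 6] = (5/3) / (3/7) = 35/9.

35/9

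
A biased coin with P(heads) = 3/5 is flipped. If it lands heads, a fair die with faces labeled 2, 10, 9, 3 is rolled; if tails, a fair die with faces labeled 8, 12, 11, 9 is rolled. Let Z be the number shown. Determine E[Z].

38/5

E[Z | heads] = (2+10+9+3)/4 = 6.
E[Z | tails] = (8+12+11+9)/4 = 10.
E[Z] = (3/5)·(6) + (2/5)·(10) = 38/5.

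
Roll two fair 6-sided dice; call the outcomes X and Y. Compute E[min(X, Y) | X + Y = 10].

13/3

Outcomes with X + Y = 10: (4,6), (5,5), (6,4), each with probability 1/36.
E[min(X, Y) | X + Y = 10] = (4 + 5 + 4) / 3 = 13/3.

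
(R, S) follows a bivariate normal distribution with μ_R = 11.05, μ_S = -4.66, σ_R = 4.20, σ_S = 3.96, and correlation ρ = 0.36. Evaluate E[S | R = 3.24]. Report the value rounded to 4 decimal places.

The regression of S on R has slope ρ·σ_S/σ_R and passes through (μ_R, μ_S).
E[S | R=3.24] = -4.66 + (0.36)·(3.96/4.20)·(3.24 − (11.05)) = -4.66 + (0.33943)·(-7.81) = -7.3109.

-7.3109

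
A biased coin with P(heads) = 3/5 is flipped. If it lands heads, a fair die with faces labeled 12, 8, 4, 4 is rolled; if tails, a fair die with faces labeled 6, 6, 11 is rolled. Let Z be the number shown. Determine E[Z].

E[Z | heads] = (12+8+4+4)/4 = 7.
E[Z | tails] = (6+6+11)/3 = 23/3.
E[Z] = (3/5)·(7) + (2/5)·(23/3) = 109/15.

109/15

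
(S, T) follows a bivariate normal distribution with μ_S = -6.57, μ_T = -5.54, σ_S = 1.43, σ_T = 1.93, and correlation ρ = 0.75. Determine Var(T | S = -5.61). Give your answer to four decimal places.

1.6296

Var(T | S=x) = (1 − ρ²)·σ_T².
Var(T | S=-5.61) = (1.93)²·(1 − (0.75)²) = 3.7249·0.4375 = 1.6296.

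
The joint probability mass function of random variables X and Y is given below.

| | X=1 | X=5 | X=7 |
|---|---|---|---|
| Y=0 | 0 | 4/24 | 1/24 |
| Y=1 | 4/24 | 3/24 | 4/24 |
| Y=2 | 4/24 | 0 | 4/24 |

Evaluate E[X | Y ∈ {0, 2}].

59/13

P(Y ∈ {0, 2}) = 13/24.
Σ X·P over the event = 1·(4/24) + 5·(4/24) + 7·(1/24) + 7·(4/24) = 59/24.
E[X | Y ∈ {0, 2}] = (59/24) / (13/24) = 59/13.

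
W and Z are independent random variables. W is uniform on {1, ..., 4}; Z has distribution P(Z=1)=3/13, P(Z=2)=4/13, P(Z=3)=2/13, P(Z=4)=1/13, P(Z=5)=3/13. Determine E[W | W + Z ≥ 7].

P(W + Z ≥ 7) = 1/4.
Summing W·P(x,y) over outcomes with W + Z ≥ 7 gives 21/26.
E[W | W + Z ≥ 7] = (21/26) / (1/4) = 42/13.

42/13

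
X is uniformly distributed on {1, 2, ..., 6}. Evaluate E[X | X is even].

4

Given X is even, X is equally likely to be any of {2, 4, 6}.
E[X | X is even] = (2 + 4 + 6) / 3 = 4.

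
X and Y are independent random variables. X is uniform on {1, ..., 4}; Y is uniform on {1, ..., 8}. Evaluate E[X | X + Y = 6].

Outcomes with X + Y = 6: (1,5), (2,4), (3,3), (4,2), each with probability 1/32.
E[X | X + Y = 6] = (1 + 2 + 3 + 4) / 4 = 5/2.

5/2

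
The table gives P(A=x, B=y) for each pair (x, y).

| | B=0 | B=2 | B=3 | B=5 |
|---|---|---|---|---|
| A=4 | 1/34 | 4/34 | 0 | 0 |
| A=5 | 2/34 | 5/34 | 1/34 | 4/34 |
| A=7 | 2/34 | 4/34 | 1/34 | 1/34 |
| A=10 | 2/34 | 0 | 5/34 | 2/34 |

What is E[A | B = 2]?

P(B = 2) = 13/34.
Σ A·P over the event = 4·(4/34) + 5·(5/34) + 7·(4/34) = 69/34.
E[A | B = 2] = (69/34) / (13/34) = 69/13.

69/13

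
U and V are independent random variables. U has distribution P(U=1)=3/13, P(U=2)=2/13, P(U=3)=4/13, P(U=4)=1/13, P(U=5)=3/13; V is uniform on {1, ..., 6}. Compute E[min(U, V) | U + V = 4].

11/9

P(U + V = 4) = 3/26.
Summing min(U,V)·P(x,y) over outcomes with U + V = 4 gives 11/78.
E[min(U, V) | U + V = 4] = (11/78) / (3/26) = 11/9.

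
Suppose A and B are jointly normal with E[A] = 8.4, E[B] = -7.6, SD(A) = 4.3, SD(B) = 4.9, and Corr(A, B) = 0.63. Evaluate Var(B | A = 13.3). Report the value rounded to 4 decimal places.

14.4804

Var(B | A=x) = (1 − ρ²)·σ_B².
Var(B | A=13.3) = (4.9)²·(1 − (0.63)²) = 24.01·0.6031 = 14.4804.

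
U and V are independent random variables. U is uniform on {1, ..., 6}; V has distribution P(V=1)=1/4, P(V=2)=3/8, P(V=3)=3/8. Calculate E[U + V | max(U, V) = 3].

34/7

P(max(U, V) = 3) = 7/24.
Summing (U+V)·P(x,y) over outcomes with max(U, V) = 3 gives 17/12.
E[U + V | max(U, V) = 3] = (17/12) / (7/24) = 34/7.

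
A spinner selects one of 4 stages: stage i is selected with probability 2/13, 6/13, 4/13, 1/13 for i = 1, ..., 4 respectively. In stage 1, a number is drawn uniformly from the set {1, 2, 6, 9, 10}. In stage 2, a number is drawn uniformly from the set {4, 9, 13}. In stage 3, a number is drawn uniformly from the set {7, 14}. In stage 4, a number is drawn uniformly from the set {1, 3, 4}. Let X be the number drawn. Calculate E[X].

1618/195

E[X | stage 1] = (1+2+6+9+10)/5 = 28/5.
E[X | stage 2] = (4+9+13)/3 = 26/3.
E[X | stage 3] = (7+14)/2 = 21/2.
E[X | stage 4] = (1+3+4)/3 = 8/3.
E[X] = (2/13)·(28/5) + (6/13)·(26/3) + (4/13)·(21/2) + (1/13)·(8/3) = 1618/195.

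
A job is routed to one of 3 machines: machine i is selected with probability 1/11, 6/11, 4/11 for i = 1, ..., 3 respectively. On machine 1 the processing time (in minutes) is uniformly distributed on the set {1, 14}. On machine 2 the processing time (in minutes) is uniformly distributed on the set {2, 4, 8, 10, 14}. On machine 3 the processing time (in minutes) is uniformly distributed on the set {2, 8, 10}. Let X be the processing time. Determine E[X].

E[X | machine 1] = (1+14)/2 = 15/2.
E[X | machine 2] = (2+4+8+10+14)/5 = 38/5.
E[X | machine 3] = (2+8+10)/3 = 20/3.
By the law of total expectation,
E[X] = (1/11)·(15/2) + (6/11)·(38/5) + (4/11)·(20/3) = 2393/330.

2393/330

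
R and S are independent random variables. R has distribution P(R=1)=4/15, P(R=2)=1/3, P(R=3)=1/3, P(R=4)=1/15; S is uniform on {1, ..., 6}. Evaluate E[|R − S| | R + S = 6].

P(R + S = 6) = 1/6.
Summing |R−S|·P(x,y) over outcomes with R + S = 6 gives 14/45.
E[|R − S| | R + S = 6] = (14/45) / (1/6) = 28/15.

28/15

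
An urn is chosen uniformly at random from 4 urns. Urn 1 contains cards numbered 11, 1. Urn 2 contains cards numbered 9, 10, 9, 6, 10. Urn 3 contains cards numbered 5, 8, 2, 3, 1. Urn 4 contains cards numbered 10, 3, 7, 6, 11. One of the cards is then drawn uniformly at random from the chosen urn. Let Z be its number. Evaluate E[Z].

E[Z | urn 1] = (11+1)/2 = 6.
E[Z | urn 2] = (9+10+9+6+10)/5 = 44/5.
E[Z | urn 3] = (5+8+2+3+1)/5 = 19/5.
E[Z | urn 4] = (10+3+7+6+11)/5 = 37/5.
E[Z] = (1/4)·(6) + (1/4)·(44/5) + (1/4)·(19/5) + (1/4)·(37/5) = 13/2.

13/2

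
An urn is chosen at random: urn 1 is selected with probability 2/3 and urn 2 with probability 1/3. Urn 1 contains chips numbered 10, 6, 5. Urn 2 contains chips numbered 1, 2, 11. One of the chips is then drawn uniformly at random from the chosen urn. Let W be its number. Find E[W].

56/9

E[W | urn 1] = (10+6+5)/3 = 7.
E[W | urn 2] = (1+2+11)/3 = 14/3.
By the law of total expectation,
E[W] = (2/3)·(7) + (1/3)·(14/3) = 56/9.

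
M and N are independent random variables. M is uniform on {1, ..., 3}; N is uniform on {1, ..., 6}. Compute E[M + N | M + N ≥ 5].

P(M + N ≥ 5) = 2/3.
Summing (M+N)·P(x,y) over outcomes with M + N ≥ 5 gives 79/18.
E[M + N | M + N ≥ 5] = (79/18) / (2/3) = 79/12.

79/12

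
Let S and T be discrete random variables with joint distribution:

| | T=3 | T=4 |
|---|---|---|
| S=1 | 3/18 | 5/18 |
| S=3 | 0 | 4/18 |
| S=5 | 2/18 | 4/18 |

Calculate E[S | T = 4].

37/13

P(T = 4) = 13/18.
Σ S·P over the event = 1·(5/18) + 3·(4/18) + 5·(4/18) = 37/18.
E[S | T = 4] = (37/18) / (13/18) = 37/13.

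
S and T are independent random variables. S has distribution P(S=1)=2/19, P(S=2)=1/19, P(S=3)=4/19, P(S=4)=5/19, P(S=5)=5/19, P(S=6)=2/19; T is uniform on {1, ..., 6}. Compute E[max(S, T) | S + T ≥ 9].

207/37

P(S + T ≥ 9) = 37/114.
Summing max(S,T)·P(x,y) over outcomes with S + T ≥ 9 gives 69/38.
E[max(S, T) | S + T ≥ 9] = (69/38) / (37/114) = 207/37.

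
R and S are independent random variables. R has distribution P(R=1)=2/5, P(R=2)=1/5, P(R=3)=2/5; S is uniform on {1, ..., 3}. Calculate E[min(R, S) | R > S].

P(R > S) = 1/3.
Summing min(R,S)·P(x,y) over outcomes with R > S gives 7/15.
E[min(R, S) | R > S] = (7/15) / (1/3) = 7/5.

7/5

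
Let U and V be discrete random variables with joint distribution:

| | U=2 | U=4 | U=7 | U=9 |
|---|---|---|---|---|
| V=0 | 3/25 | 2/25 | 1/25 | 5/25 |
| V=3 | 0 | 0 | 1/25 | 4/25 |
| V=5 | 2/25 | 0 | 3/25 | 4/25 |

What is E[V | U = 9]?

P(U = 9) = 13/25.
Σ V·P over the event = 0·(5/25) + 3·(4/25) + 5·(4/25) = 32/25.
E[V | U = 9] = (32/25) / (13/25) = 32/13.

32/13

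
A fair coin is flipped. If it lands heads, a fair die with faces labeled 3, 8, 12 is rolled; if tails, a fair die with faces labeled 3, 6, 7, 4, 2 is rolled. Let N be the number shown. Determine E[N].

181/30

E[N | heads] = (3+8+12)/3 = 23/3.
E[N | tails] = (3+6+7+4+2)/5 = 22/5.
E[N] = (1/2)·(23/3) + (1/2)·(22/5) = 181/30.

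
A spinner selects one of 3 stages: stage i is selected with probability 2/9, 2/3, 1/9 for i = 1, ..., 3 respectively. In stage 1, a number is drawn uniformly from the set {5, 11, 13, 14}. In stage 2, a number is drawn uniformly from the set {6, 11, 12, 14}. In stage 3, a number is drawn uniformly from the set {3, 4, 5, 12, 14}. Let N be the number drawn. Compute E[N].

E[N | stage 1] = (5+11+13+14)/4 = 43/4.
E[N | stage 2] = (6+11+12+14)/4 = 43/4.
E[N | stage 3] = (3+4+5+12+14)/5 = 38/5.
E[N] = (2/9)·(43/4) + (2/3)·(43/4) + (1/9)·(38/5) = 52/5.

52/5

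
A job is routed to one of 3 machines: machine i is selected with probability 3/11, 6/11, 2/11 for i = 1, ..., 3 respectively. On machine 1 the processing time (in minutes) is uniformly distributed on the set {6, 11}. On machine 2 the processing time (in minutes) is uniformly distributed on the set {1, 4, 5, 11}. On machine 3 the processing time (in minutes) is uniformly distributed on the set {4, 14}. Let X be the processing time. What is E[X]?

75/11

E[X | machine 1] = (6+11)/2 = 17/2.
E[X | machine 2] = (1+4+5+11)/4 = 21/4.
E[X | machine 3] = (4+14)/2 = 9.
By the law of total expectation,
E[X] = (3/11)·(17/2) + (6/11)·(21/4) + (2/11)·(9) = 75/11.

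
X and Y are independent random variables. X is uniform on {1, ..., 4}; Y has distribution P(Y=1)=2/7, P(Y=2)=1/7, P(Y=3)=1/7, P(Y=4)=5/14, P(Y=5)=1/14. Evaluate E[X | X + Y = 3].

5/3

P(X + Y = 3) = 3/28.
Summing X·P(x,y) over outcomes with X + Y = 3 gives 5/28.
E[X | X + Y = 3] = (5/28) / (3/28) = 5/3.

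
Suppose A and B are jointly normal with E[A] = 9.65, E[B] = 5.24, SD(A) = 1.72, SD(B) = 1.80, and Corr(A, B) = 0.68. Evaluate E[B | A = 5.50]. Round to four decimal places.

2.2867

For a bivariate normal, E[B | A=x] = μ_B + ρ·(σ_B/σ_A)·(x − μ_A).
E[B | A=5.50] = 5.24 + (0.68)·(1.80/1.72)·(5.50 − (9.65)) = 5.24 + (0.71163)·(-4.15) = 2.2867.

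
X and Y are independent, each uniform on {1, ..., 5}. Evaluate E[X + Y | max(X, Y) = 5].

70/9

Outcomes with max(X, Y) = 5: (1,5), (2,5), (3,5), (4,5), (5,1), (5,2), (5,3), (5,4), (5,5), each with probability 1/25.
E[X + Y | max(X, Y) = 5] = (6 + 7 + 8 + 9 + 6 + 7 + 8 + 9 + 10) / 9 = 70/9.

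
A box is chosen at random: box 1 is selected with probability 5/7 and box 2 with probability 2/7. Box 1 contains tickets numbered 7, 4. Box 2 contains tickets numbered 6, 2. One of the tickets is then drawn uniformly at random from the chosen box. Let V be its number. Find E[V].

71/14

E[V | box 1] = (7+4)/2 = 11/2.
E[V | box 2] = (6+2)/2 = 4.
E[V] = (5/7)·(11/2) + (2/7)·(4) = 71/14.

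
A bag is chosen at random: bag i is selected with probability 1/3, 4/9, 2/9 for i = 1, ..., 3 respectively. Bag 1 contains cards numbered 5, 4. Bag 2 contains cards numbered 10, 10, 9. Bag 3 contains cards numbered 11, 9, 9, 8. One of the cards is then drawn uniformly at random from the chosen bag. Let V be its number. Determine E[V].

212/27

E[V | bag 1] = (5+4)/2 = 9/2.
E[V | bag 2] = (10+10+9)/3 = 29/3.
E[V | bag 3] = (11+9+9+8)/4 = 37/4.
By the law of total expectation,
E[V] = (1/3)·(9/2) + (4/9)·(29/3) + (2/9)·(37/4) = 212/27.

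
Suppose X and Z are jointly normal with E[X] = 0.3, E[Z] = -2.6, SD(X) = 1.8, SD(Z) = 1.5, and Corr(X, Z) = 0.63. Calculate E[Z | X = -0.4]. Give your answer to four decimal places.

The regression of Z on X has slope ρ·σ_Z/σ_X and passes through (μ_X, μ_Z).
E[Z | X=-0.4] = -2.6 + (0.63)·(1.5/1.8)·(-0.4 − (0.3)) = -2.6 + (0.525)·(-0.7) = -2.9675.

-2.9675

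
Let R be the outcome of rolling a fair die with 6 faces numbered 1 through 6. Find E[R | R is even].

Given R is even, R is equally likely to be any of {2, 4, 6}.
E[R | R is even] = (2 + 4 + 6) / 3 = 4.

4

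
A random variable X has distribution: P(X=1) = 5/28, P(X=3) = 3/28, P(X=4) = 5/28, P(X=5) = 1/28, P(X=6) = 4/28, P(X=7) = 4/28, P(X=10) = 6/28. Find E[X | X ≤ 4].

34/13

P(X ≤ 4) = 13/28.
Σ over the event: 1·5/28 + 3·3/28 + 4·5/28 = 17/14.
E[X | X ≤ 4] = (17/14) / (13/28) = 34/13.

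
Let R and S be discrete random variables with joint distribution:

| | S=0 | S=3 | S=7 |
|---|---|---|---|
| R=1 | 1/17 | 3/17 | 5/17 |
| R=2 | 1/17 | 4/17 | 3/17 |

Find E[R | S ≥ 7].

P(S ≥ 7) = 8/17.
Σ R·P over the event = 1·(5/17) + 2·(3/17) = 11/17.
E[R | S ≥ 7] = (11/17) / (8/17) = 11/8.

11/8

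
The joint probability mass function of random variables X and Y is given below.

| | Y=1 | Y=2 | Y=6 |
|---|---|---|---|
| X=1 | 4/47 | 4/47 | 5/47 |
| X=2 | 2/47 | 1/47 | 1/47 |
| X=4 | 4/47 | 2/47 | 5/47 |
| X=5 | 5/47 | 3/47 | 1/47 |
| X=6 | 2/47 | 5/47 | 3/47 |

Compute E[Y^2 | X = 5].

P(X = 5) = 9/47.
Σ Y^2·P over the event = 1·(5/47) + 4·(3/47) + 36·(1/47) = 53/47.
E[Y^2 | X = 5] = (53/47) / (9/47) = 53/9.

53/9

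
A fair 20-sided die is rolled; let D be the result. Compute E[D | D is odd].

Given D is odd, D is equally likely to be any of {1, 3, 5, 7, 9, 11, 13, 15, 17, 19}.
E[D | D is odd] = (1 + 3 + 5 + 7 + 9 + 11 + 13 + 15 + 17 + 19) / 10 = 10.

10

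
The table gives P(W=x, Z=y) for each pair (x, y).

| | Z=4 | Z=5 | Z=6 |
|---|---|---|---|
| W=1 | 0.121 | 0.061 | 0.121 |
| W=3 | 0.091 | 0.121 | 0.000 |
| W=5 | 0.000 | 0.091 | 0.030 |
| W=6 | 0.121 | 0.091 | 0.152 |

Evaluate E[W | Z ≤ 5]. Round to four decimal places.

P(Z ≤ 5) = 0.697.
Summing W·P(W=x,Z=y) over the conditioning event gives 2.545.
E[W | Z ≤ 5] = (2.545) / (0.697) = 3.6514.

3.6514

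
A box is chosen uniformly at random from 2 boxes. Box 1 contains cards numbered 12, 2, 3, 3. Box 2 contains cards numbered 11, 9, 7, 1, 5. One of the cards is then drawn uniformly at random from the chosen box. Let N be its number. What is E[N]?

E[N | box 1] = (12+2+3+3)/4 = 5.
E[N | box 2] = (11+9+7+1+5)/5 = 33/5.
By the law of total expectation,
E[N] = (1/2)·(5) + (1/2)·(33/5) = 29/5.

29/5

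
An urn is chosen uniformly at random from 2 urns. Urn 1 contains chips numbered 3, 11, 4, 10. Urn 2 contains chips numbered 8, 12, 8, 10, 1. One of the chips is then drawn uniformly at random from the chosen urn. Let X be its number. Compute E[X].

37/5

E[X | urn 1] = (3+11+4+10)/4 = 7.
E[X | urn 2] = (8+12+8+10+1)/5 = 39/5.
By the law of total expectation,
E[X] = (1/2)·(7) + (1/2)·(39/5) = 37/5.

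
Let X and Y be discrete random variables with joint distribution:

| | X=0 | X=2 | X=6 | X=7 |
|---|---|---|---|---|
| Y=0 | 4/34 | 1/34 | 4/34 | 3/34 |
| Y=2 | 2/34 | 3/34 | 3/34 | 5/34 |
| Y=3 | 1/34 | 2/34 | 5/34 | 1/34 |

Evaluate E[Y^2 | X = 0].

P(X = 0) = 7/34.
Σ Y^2·P over the event = 0·(4/34) + 4·(2/34) + 9·(1/34) = 1/2.
E[Y^2 | X = 0] = (1/2) / (7/34) = 17/7.

17/7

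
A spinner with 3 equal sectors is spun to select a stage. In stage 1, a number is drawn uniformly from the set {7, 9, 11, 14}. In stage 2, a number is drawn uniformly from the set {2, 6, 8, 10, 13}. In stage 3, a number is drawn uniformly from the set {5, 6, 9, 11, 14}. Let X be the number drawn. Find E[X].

E[X | stage 1] = (7+9+11+14)/4 = 41/4.
E[X | stage 2] = (2+6+8+10+13)/5 = 39/5.
E[X | stage 3] = (5+6+9+11+14)/5 = 9.
E[X] = (1/3)·(41/4) + (1/3)·(39/5) + (1/3)·(9) = 541/60.

541/60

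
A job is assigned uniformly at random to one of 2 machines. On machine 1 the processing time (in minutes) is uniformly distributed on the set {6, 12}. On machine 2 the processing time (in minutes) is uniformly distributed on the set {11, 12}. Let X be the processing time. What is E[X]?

E[X | machine 1] = (6+12)/2 = 9.
E[X | machine 2] = (11+12)/2 = 23/2.
By the law of total expectation,
E[X] = (1/2)·(9) + (1/2)·(23/2) = 41/4.

41/4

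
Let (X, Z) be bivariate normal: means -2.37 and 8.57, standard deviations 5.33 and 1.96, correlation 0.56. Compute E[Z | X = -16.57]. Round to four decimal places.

The regression of Z on X has slope ρ·σ_Z/σ_X and passes through (μ_X, μ_Z).
E[Z | X=-16.57] = 8.57 + (0.56)·(1.96/5.33)·(-16.57 − (-2.37)) = 8.57 + (0.20593)·(-14.2) = 5.6458.

5.6458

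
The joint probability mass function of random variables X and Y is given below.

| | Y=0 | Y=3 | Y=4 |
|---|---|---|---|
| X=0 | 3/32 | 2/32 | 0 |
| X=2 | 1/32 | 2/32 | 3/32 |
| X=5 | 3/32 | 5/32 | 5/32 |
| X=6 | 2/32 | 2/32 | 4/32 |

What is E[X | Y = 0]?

P(Y = 0) = 9/32.
Σ X·P over the event = 0·(3/32) + 2·(1/32) + 5·(3/32) + 6·(2/32) = 29/32.
E[X | Y = 0] = (29/32) / (9/32) = 29/9.

29/9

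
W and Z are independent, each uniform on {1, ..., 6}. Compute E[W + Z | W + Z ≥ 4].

244/33

P(W + Z ≥ 4) = 11/12.
Summing (W+Z)·P(x,y) over outcomes with W + Z ≥ 4 gives 61/9.
E[W + Z | W + Z ≥ 4] = (61/9) / (11/12) = 244/33.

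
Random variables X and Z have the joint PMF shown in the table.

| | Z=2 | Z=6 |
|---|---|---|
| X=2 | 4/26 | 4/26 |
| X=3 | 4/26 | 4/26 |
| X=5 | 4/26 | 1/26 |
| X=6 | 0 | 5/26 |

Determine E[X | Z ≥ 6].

P(Z ≥ 6) = 7/13.
Σ X·P over the event = 2·(4/26) + 3·(4/26) + 5·(1/26) + 6·(5/26) = 55/26.
E[X | Z ≥ 6] = (55/26) / (7/13) = 55/14.

55/14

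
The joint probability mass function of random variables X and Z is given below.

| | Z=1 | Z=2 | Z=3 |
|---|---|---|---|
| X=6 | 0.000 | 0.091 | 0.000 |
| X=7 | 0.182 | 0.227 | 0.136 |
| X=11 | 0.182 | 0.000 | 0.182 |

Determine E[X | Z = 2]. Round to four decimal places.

P(Z = 2) = 0.318.
Summing X·P(X=x,Z=y) over the conditioning event gives 2.135.
E[X | Z = 2] = (2.135) / (0.318) = 6.7138.

6.7138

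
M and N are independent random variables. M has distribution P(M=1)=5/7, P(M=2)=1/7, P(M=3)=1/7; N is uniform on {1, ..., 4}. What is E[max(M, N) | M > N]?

P(M > N) = 3/28.
Summing max(M,N)·P(x,y) over outcomes with M > N gives 2/7.
E[max(M, N) | M > N] = (2/7) / (3/28) = 8/3.

8/3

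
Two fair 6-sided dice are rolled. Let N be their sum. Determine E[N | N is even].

7

P(N is even) = 1/2.
Σ over the event: 2·1/36 + 4·1/12 + 6·5/36 + 8·5/36 + 10·1/12 + 12·1/36 = 7/2.
E[N | N is even] = (7/2) / (1/2) = 7.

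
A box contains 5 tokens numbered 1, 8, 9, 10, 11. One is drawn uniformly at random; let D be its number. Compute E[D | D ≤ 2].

1

P(D ≤ 2) = 1/5.
Σ over the event: 1·1/5 = 1/5.
E[D | D ≤ 2] = (1/5) / (1/5) = 1.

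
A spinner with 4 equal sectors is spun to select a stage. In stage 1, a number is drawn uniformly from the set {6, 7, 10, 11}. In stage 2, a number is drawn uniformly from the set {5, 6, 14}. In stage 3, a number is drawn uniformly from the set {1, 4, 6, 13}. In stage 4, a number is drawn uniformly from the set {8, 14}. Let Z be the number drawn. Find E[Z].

E[Z | stage 1] = (6+7+10+11)/4 = 17/2.
E[Z | stage 2] = (5+6+14)/3 = 25/3.
E[Z | stage 3] = (1+4+6+13)/4 = 6.
E[Z | stage 4] = (8+14)/2 = 11.
E[Z] = (1/4)·(17/2) + (1/4)·(25/3) + (1/4)·(6) + (1/4)·(11) = 203/24.

203/24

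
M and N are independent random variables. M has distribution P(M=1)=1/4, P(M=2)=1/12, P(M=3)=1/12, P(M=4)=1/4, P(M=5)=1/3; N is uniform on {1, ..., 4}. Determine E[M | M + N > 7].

P(M + N > 7) = 11/48.
Summing M·P(x,y) over outcomes with M + N > 7 gives 13/12.
E[M | M + N > 7] = (13/12) / (11/48) = 52/11.

52/11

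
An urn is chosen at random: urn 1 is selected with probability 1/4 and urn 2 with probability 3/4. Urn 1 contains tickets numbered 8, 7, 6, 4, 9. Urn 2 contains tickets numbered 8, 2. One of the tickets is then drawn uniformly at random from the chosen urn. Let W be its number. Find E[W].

E[W | urn 1] = (8+7+6+4+9)/5 = 34/5.
E[W | urn 2] = (8+2)/2 = 5.
By the law of total expectation,
E[W] = (1/4)·(34/5) + (3/4)·(5) = 109/20.

109/20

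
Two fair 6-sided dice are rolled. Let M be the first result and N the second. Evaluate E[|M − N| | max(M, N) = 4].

12/7

Outcomes with max(M, N) = 4: (1,4), (2,4), (3,4), (4,1), (4,2), (4,3), (4,4), each with probability 1/36.
E[|M − N| | max(M, N) = 4] = (3 + 2 + 1 + 3 + 2 + 1 + 0) / 7 = 12/7.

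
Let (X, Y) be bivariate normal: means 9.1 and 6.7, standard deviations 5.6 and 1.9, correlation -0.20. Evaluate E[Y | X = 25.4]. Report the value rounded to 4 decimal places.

5.5939

For a bivariate normal, E[Y | X=x] = μ_Y + ρ·(σ_Y/σ_X)·(x − μ_X).
E[Y | X=25.4] = 6.7 + (-0.20)·(1.9/5.6)·(25.4 − (9.1)) = 6.7 + (-0.067857)·(16.3) = 5.5939.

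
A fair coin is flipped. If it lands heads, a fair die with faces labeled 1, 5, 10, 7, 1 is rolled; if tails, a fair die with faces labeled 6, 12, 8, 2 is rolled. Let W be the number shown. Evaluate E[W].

E[W | heads] = (1+5+10+7+1)/5 = 24/5.
E[W | tails] = (6+12+8+2)/4 = 7.
By the law of total expectation,
E[W] = (1/2)·(24/5) + (1/2)·(7) = 59/10.

59/10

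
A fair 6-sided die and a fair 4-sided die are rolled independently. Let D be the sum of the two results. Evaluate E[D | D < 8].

P(D < 8) = 3/4.
Σ over the event: 2·1/24 + 3·1/12 + 4·1/8 + 5·1/6 + 6·1/6 + 7·1/6 = 23/6.
E[D | D < 8] = (23/6) / (3/4) = 46/9.

46/9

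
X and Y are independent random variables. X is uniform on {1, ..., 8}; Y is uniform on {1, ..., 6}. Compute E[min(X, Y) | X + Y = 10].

18/5

P(X + Y = 10) = 5/48.
Summing min(X,Y)·P(x,y) over outcomes with X + Y = 10 gives 3/8.
E[min(X, Y) | X + Y = 10] = (3/8) / (5/48) = 18/5.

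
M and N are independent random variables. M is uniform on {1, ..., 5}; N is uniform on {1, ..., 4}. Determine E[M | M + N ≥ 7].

Outcomes with M + N ≥ 7: (3,4), (4,3), (4,4), (5,2), (5,3), (5,4), each with probability 1/20.
E[M | M + N ≥ 7] = (3 + 4 + 4 + 5 + 5 + 5) / 6 = 13/3.

13/3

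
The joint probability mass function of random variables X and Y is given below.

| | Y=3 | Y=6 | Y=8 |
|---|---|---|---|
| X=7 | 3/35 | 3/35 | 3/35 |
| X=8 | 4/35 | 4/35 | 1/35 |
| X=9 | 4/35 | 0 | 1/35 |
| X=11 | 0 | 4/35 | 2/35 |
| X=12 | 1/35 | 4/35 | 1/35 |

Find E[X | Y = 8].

9

P(Y = 8) = 8/35.
Σ X·P over the event = 7·(3/35) + 8·(1/35) + 9·(1/35) + 11·(2/35) + 12·(1/35) = 72/35.
E[X | Y = 8] = (72/35) / (8/35) = 9.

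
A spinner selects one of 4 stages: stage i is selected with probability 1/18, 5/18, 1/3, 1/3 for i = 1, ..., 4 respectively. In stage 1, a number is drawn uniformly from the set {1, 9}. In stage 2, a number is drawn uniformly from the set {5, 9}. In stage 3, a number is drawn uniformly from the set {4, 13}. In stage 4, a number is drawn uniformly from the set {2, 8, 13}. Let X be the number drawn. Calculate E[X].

137/18

E[X | stage 1] = (1+9)/2 = 5.
E[X | stage 2] = (5+9)/2 = 7.
E[X | stage 3] = (4+13)/2 = 17/2.
E[X | stage 4] = (2+8+13)/3 = 23/3.
By the law of total expectation,
E[X] = (1/18)·(5) + (5/18)·(7) + (1/3)·(17/2) + (1/3)·(23/3) = 137/18.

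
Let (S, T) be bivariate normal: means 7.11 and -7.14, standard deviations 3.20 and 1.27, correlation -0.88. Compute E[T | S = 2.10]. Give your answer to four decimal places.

The regression of T on S has slope ρ·σ_T/σ_S and passes through (μ_S, μ_T).
E[T | S=2.10] = -7.14 + (-0.88)·(1.27/3.20)·(2.10 − (7.11)) = -7.14 + (-0.34925)·(-5.01) = -5.3903.

-5.3903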